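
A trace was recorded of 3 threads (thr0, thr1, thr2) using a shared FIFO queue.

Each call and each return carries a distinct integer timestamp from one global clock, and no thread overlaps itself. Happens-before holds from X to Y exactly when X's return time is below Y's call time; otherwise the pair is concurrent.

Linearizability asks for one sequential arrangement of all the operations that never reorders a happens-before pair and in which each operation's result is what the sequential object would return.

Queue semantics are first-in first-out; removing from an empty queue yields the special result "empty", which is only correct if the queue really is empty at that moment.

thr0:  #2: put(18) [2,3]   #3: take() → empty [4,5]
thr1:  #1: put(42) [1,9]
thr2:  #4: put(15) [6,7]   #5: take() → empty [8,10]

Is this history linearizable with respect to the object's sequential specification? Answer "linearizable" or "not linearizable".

events 1..4 are fine; event 5 — the response of #3 at time 5 — makes the prefix non-linearizable
the sole real-time-consistent order of 2 completed operations fails the FIFO queue replay
no completion choice of the 1 pending operation (#1) rescues it — every subset was tried
e.g. #2, #3 (pending dropped): illegal at step 2, since #3 take() → empty cannot apply there

not linearizable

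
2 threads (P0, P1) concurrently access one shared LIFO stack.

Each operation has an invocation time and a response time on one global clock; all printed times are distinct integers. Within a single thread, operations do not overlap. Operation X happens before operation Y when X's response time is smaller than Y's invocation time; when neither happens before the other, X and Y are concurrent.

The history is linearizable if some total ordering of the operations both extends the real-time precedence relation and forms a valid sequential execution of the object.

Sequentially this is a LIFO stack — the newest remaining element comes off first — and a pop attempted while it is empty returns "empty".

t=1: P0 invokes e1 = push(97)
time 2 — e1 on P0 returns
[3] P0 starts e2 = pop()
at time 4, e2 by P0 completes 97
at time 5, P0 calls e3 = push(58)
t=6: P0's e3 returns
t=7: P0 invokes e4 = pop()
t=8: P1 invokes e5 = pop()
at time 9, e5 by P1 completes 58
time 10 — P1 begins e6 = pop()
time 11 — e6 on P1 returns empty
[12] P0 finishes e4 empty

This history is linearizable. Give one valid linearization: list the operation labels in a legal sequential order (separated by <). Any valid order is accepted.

e1 < e2 < e3 < e5 < e4 < e6

after step 1 (e1 push(97)): stack <97>
after step 2 (e2 pop() → 97): stack <>
after step 3 (e3 push(58)): stack <58>
after step 4 (e5 pop() → 58): stack <>
after step 5 (e4 pop() → empty): stack <>
after step 6 (e6 pop() → empty): stack <>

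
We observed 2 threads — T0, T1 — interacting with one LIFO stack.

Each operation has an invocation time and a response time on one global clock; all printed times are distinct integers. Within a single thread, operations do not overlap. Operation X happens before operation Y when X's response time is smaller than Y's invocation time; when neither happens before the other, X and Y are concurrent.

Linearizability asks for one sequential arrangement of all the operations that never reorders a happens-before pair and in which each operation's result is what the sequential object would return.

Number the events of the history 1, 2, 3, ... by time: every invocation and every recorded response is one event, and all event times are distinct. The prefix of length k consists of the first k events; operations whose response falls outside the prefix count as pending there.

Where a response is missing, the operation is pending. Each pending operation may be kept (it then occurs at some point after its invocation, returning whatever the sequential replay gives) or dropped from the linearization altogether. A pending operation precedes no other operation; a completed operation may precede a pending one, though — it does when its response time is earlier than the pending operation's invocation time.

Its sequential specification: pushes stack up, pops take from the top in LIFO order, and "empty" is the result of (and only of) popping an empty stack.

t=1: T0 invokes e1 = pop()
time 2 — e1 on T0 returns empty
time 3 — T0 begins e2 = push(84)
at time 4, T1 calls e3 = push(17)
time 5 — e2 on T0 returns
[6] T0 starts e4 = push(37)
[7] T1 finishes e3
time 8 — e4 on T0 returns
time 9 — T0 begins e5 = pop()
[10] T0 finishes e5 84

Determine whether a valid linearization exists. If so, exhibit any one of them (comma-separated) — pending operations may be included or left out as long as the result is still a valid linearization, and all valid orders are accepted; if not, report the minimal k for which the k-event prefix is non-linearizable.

through event 9 a valid linearization exists; event 10 (e5 responding at time 10) ends that
real-time-consistent orders of the 5 completed operations: 3 — all fail the LIFO stack replay
one such order, e1, e2, e3, e4, e5, breaks at step 5 where e5 pop() → 84 is illegal
one such order, e1, e2, e4, e3, e5, breaks at step 5 where e5 pop() → 84 is illegal

not linearizable — minimal violating prefix: 10 events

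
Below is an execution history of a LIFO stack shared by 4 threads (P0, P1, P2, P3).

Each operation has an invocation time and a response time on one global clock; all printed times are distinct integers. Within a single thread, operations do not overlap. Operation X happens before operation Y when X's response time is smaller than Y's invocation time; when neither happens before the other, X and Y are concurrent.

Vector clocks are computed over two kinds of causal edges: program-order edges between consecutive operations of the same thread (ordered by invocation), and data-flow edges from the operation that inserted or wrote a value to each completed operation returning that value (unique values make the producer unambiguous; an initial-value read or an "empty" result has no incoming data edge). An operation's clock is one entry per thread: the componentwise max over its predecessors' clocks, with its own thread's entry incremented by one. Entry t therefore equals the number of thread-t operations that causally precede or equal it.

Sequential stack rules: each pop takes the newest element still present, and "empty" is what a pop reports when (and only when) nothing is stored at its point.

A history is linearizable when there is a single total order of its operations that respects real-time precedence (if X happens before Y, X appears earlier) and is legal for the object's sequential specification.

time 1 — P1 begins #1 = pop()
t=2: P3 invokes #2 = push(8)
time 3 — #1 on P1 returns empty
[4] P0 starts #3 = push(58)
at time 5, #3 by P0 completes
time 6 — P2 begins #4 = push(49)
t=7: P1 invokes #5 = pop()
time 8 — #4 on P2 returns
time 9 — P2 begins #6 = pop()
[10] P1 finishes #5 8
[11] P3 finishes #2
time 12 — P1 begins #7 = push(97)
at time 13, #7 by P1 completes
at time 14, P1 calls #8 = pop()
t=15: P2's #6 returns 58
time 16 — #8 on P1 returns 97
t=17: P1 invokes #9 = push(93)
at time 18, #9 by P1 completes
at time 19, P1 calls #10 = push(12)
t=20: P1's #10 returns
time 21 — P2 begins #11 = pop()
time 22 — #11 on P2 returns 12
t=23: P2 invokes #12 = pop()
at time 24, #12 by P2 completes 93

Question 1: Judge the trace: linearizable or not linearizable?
not linearizable

the violation lands at event 15, #6's response at time 15: events 1..14 linearize, events 1..15 do not
real-time-consistent orders of the 7 completed operations: 28 — all fail the LIFO stack replay
every completion of the 1 pending operation (#8) was checked; none linearizes
take #1, #2, #3, #4, #5, #6, #7 (pending dropped): step 5 already fails, because #5 pop() → 8 cannot occur there
take #1, #2, #3, #4, #5, #7, #6 (pending dropped): step 5 already fails, because #5 pop() → 8 cannot occur there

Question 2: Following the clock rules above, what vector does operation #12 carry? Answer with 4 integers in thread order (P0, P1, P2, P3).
Answer: (1, 6, 4, 1)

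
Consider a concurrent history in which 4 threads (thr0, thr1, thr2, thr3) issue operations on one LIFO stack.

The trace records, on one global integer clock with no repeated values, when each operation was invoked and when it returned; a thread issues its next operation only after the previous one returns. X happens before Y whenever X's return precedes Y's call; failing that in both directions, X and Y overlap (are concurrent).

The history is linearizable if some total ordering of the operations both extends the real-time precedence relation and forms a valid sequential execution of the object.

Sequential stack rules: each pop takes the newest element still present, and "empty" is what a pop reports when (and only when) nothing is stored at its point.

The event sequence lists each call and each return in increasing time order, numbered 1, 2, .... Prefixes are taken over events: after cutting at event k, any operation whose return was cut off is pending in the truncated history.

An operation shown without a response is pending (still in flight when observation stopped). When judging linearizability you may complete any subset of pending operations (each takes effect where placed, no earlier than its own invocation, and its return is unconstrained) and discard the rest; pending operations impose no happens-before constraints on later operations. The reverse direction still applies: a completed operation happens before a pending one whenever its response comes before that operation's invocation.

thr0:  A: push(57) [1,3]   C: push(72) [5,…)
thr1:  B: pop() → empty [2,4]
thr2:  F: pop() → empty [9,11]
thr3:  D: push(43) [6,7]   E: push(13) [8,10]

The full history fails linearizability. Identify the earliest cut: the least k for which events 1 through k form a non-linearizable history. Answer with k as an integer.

11

events 1..10 are still linearizable — one witness is B, A, C, D, E:
1. B pop() → empty, leaving stack <>
2. A push(57), leaving stack <57>
3. C push(72) (pending, included), leaving stack <57,72>
4. D push(43), leaving stack <57,72,43>
5. E push(13), leaving stack <57,72,43,13>
at event 11 (F's time-11 response) nothing linearizes any more
include/drop combinations of the 1 pending operation (C) were all tried; none helps
for example A, B, D, E, F (pending dropped) fails at step 2: B pop() → empty is not legal there
for example A, B, D, F, E (pending dropped) fails at step 2: B pop() → empty is not legal there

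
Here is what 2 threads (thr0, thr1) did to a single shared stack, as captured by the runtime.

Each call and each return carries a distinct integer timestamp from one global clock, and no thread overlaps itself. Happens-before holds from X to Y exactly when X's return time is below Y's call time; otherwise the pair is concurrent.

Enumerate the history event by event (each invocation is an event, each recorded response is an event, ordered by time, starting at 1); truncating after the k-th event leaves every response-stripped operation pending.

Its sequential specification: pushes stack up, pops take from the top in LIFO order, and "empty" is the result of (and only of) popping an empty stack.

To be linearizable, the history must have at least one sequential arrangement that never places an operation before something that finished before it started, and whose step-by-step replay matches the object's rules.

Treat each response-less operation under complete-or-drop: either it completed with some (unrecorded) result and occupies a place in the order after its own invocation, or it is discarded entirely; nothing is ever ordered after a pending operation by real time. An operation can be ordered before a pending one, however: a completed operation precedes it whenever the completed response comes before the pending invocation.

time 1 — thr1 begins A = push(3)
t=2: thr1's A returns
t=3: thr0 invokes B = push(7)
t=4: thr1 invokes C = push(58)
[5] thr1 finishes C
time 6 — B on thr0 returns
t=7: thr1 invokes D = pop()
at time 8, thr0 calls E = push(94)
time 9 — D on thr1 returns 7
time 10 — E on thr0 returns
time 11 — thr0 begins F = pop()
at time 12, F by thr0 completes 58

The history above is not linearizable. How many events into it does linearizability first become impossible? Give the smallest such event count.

one valid order for events 1..11 is A, C, B, D, E:
after step 1 (A push(3)): stack <3>
after step 2 (C push(58)): stack <3,58>
after step 3 (B push(7)): stack <3,58,7>
after step 4 (D pop() → 7): stack <3,58>
after step 5 (E push(94)): stack <3,58,94>
at event 12 (F's time-12 response) nothing linearizes any more
e.g. A, B, C, D, E, F: illegal at step 4, since D pop() → 7 cannot apply there
e.g. A, B, C, E, D, F: illegal at step 5, since D pop() → 7 cannot apply there

12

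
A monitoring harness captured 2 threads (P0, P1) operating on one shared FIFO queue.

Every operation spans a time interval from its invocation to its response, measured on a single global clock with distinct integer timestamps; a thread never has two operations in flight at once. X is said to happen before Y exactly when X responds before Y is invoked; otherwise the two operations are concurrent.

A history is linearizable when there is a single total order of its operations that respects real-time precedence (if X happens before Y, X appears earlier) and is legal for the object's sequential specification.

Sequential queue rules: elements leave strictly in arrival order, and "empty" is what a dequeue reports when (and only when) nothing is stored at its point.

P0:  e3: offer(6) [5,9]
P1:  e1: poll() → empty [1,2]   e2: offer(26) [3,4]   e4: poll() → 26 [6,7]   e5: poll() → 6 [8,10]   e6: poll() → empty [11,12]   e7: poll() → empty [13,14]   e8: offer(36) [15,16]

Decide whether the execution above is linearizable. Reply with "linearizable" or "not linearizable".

linearizable

a witness: e1, e2, e3, e4, e5, e6, e7, e8
after step 1 (e1 poll() → empty): queue <>
after step 2 (e2 offer(26)): queue <26>
after step 3 (e3 offer(6)): queue <26,6>
after step 4 (e4 poll() → 26): queue <6>
after step 5 (e5 poll() → 6): queue <>
after step 6 (e6 poll() → empty): queue <>
after step 7 (e7 poll() → empty): queue <>
after step 8 (e8 offer(36)): queue <36>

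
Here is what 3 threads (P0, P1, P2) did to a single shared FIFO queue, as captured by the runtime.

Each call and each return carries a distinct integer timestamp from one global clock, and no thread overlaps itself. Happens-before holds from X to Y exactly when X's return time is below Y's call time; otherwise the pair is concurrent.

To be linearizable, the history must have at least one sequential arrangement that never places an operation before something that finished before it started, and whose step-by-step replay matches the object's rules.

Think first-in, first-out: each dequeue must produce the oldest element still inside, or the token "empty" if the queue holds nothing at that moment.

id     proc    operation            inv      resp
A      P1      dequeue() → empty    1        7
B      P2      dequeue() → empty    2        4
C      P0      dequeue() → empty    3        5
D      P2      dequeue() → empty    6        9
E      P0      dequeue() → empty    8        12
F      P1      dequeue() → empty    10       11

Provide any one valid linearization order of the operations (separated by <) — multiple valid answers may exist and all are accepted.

after step 1 (A dequeue() → empty): queue <>
after step 2 (B dequeue() → empty): queue <>
after step 3 (C dequeue() → empty): queue <>
after step 4 (D dequeue() → empty): queue <>
after step 5 (E dequeue() → empty): queue <>
after step 6 (F dequeue() → empty): queue <>

A < B < C < D < E < F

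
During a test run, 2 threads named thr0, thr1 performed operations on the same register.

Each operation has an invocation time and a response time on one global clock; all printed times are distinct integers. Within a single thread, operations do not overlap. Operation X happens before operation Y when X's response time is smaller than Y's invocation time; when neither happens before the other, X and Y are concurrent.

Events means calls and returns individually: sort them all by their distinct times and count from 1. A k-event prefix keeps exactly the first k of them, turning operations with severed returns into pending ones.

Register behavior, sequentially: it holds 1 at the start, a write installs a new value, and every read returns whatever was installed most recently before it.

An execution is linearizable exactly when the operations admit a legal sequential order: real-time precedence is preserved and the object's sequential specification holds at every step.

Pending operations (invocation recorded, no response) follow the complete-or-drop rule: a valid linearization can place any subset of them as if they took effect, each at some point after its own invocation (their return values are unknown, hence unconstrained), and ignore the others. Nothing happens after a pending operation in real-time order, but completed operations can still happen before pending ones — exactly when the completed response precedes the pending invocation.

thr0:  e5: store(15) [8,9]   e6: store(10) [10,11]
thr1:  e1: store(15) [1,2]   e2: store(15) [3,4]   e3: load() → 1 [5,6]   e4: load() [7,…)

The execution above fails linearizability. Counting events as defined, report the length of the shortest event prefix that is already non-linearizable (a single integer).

6

one valid order for events 1..5 is e1, e2:
1. e1 store(15), leaving value 15
2. e2 store(15), leaving value 15
with event 6 included (e3 responding at time 6), all real-time-consistent orders fail
one such order, e1, e2, e3, breaks at step 3 where e3 load() → 1 is illegal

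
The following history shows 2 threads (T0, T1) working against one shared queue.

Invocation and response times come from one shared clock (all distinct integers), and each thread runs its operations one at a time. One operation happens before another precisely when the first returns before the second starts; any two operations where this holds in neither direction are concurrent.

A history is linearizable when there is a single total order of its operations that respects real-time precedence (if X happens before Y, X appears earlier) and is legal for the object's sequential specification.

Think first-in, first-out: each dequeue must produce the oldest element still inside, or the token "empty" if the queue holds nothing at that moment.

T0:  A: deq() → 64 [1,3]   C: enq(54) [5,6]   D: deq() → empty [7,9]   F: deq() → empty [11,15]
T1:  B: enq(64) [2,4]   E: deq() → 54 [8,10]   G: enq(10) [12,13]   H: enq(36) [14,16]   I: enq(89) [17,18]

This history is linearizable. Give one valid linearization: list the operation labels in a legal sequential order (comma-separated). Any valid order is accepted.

B, A, C, E, D, F, G, H, I

1. B enq(64), leaving queue <64>
2. A deq() → 64, leaving queue <>
3. C enq(54), leaving queue <54>
4. E deq() → 54, leaving queue <>
5. D deq() → empty, leaving queue <>
6. F deq() → empty, leaving queue <>
7. G enq(10), leaving queue <10>
8. H enq(36), leaving queue <10,36>
9. I enq(89), leaving queue <10,36,89>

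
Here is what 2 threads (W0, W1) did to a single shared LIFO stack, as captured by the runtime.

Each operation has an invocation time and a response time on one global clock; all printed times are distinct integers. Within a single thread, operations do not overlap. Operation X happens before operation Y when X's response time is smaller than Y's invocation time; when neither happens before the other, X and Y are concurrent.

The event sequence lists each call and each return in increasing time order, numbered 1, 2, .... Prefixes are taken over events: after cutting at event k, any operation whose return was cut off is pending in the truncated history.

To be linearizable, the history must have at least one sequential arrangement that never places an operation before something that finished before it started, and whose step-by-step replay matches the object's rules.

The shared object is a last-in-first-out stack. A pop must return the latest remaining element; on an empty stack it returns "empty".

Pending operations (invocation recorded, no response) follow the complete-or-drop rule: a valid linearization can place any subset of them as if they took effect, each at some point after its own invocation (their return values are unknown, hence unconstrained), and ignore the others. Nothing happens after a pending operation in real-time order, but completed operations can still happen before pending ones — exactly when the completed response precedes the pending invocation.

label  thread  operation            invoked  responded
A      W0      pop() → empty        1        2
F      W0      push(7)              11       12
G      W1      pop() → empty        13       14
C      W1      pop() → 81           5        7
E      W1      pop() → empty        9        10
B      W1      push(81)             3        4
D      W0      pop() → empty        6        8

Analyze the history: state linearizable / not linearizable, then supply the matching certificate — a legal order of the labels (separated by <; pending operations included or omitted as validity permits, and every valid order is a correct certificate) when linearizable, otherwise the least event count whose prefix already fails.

cut after 13 events: linearizable; cut after 14 events (G responds, time 14): not linearizable
the 7 completed operations admit 2 real-time orders; each fails the LIFO stack replay
sample order A, B, C, D, E, F, G stalls at step 7 — G pop() → empty has no legal effect
sample order A, B, D, C, E, F, G stalls at step 3 — D pop() → empty has no legal effect

not linearizable — minimal violating prefix: 14 events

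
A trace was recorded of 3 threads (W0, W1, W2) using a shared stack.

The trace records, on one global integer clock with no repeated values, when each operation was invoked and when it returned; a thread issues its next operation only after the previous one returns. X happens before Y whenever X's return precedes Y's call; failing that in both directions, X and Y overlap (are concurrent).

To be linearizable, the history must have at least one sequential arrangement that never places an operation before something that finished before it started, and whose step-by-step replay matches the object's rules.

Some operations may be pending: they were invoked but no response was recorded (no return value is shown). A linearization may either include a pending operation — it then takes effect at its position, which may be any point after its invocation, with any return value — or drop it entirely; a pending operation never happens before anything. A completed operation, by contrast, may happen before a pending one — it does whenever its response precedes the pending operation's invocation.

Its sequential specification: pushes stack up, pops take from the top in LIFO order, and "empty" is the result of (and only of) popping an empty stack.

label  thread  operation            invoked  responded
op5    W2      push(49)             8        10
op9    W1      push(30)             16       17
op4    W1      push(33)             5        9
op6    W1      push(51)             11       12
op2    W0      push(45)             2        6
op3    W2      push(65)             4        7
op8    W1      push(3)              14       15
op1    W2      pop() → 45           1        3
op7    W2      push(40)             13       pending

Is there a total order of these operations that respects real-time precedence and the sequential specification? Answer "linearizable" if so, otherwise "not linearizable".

one valid linearization: op2, op1, op3, op4, op5, op6, op7, op8, op9
1. op2 push(45), leaving stack <45>
2. op1 pop() → 45, leaving stack <>
3. op3 push(65), leaving stack <65>
4. op4 push(33), leaving stack <65,33>
5. op5 push(49), leaving stack <65,33,49>
6. op6 push(51), leaving stack <65,33,49,51>
7. op7 push(40) (pending, included), leaving stack <65,33,49,51,40>
8. op8 push(3), leaving stack <65,33,49,51,40,3>
9. op9 push(30), leaving stack <65,33,49,51,40,3,30>

linearizable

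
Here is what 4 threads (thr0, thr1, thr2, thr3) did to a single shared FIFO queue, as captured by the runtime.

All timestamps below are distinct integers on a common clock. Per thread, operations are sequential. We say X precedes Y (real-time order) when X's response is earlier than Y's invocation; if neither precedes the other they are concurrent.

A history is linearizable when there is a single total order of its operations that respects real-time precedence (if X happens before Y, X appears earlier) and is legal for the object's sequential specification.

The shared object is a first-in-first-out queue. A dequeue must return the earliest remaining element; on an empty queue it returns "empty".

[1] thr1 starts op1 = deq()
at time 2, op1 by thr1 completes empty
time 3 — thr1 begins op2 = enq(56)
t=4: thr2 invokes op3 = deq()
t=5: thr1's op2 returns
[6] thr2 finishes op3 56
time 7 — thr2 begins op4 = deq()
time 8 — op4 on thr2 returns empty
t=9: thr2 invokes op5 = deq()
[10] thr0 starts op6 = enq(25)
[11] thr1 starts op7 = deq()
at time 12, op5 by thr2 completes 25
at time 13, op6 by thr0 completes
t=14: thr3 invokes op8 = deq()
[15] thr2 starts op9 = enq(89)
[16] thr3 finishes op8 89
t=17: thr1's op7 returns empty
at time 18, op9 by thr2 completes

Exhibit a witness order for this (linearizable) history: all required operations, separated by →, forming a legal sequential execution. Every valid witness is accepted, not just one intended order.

after step 1 (op1 deq() → empty): queue <>
after step 2 (op2 enq(56)): queue <56>
after step 3 (op3 deq() → 56): queue <>
after step 4 (op4 deq() → empty): queue <>
after step 5 (op6 enq(25)): queue <25>
after step 6 (op5 deq() → 25): queue <>
after step 7 (op7 deq() → empty): queue <>
after step 8 (op9 enq(89)): queue <89>
after step 9 (op8 deq() → 89): queue <>

op1 → op2 → op3 → op4 → op6 → op5 → op7 → op9 → op8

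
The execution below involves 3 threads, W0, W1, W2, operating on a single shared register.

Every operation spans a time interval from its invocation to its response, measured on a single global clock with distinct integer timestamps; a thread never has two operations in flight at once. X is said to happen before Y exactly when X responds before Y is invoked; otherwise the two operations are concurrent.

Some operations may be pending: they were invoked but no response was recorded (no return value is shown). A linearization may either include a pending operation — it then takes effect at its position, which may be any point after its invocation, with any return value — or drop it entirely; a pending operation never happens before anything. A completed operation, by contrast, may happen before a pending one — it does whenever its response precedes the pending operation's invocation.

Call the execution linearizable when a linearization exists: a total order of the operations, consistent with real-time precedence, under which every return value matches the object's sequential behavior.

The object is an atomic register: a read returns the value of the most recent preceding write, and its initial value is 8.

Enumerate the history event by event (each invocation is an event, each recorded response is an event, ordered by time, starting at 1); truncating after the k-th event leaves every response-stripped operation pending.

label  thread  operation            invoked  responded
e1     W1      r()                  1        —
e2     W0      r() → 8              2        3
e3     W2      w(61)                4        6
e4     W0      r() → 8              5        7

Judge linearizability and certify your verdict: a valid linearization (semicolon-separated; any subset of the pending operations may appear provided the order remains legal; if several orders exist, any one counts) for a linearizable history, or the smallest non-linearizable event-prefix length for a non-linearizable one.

linearizable — witness: e1; e2; e4; e3

after step 1 (e1 r() (pending, included)): value 8
after step 2 (e2 r() → 8): value 8
after step 3 (e4 r() → 8): value 8
after step 4 (e3 w(61)): value 61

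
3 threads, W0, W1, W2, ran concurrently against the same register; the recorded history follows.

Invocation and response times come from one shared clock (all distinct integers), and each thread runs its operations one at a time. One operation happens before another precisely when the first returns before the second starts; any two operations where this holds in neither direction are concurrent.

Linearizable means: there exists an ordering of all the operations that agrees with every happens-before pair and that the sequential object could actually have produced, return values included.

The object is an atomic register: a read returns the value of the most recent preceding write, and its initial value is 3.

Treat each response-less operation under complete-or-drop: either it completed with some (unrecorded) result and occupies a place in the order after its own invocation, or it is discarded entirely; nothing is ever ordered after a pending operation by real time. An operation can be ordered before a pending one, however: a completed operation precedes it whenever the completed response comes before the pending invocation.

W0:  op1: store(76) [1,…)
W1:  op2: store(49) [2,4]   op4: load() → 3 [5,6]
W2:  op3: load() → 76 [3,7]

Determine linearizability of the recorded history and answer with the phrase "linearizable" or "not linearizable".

not linearizable

cut after 5 events: linearizable; cut after 6 events (op4 responds, time 6): not linearizable
exactly one order of the 2 completed ops respects real time; the register replay fails
including or dropping the 2 pending operations (op1, op3) in any combination fails
for example op2, op4 (pending dropped) fails at step 2: op4 load() → 3 is not legal there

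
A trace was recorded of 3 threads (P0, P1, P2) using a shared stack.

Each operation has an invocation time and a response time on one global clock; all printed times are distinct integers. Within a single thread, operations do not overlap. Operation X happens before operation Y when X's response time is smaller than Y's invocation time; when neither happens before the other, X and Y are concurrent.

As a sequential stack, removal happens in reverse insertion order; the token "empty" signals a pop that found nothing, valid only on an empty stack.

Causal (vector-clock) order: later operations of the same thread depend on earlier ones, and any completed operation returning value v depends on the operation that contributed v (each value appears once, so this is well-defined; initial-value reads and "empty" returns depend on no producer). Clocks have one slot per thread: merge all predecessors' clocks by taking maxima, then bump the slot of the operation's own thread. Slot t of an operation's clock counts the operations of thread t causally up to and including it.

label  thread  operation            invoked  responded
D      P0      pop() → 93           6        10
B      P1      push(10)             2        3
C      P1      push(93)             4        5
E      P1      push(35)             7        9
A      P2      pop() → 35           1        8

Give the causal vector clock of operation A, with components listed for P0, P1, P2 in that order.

(0, 3, 1)

no predecessors for B (invoked 2): P1 increments from zero → (0, 1, 0)
from VC(B)=(0, 1, 0), C (invoked 4) maxes components and bumps P1 → (0, 2, 0)
from VC(C)=(0, 2, 0), E (invoked 7) maxes components and bumps P1 → (0, 3, 0)
from VC(C)=(0, 2, 0), D (invoked 6) maxes components and bumps P0 → (1, 2, 0)
from VC(E)=(0, 3, 0), A (invoked 1) maxes components and bumps P2 → (0, 3, 1)
target: VC(A) = (0, 3, 1)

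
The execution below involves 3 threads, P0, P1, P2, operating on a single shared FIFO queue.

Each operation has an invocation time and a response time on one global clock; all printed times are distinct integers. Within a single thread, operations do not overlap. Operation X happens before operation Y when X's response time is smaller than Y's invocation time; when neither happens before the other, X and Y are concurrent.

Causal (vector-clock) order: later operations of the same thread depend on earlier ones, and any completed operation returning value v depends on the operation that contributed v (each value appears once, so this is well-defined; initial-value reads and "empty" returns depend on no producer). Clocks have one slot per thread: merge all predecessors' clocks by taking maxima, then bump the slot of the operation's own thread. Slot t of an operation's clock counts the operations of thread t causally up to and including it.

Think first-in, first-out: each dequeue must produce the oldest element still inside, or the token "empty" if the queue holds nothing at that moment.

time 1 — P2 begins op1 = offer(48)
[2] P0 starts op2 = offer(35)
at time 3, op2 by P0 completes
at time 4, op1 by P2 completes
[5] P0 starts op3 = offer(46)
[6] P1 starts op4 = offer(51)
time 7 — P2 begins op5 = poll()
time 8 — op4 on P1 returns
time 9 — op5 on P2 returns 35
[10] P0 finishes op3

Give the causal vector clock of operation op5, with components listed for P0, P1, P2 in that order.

op1 (invocation 1): nothing precedes it; P2's component alone gives (0, 0, 1)
op4 (invocation 6): nothing precedes it; P1's component alone gives (0, 1, 0)
op2 (invocation 2): nothing precedes it; P0's component alone gives (1, 0, 0)
invoked at 5, op3 merges VC(op2)=(1, 0, 0) and bumps P0's slot → (2, 0, 0)
invoked at 7, op5 merges VC(op1)=(0, 0, 1), VC(op2)=(1, 0, 0) and bumps P2's slot → (1, 0, 2)
target: VC(op5) = (1, 0, 2)

(1, 0, 2)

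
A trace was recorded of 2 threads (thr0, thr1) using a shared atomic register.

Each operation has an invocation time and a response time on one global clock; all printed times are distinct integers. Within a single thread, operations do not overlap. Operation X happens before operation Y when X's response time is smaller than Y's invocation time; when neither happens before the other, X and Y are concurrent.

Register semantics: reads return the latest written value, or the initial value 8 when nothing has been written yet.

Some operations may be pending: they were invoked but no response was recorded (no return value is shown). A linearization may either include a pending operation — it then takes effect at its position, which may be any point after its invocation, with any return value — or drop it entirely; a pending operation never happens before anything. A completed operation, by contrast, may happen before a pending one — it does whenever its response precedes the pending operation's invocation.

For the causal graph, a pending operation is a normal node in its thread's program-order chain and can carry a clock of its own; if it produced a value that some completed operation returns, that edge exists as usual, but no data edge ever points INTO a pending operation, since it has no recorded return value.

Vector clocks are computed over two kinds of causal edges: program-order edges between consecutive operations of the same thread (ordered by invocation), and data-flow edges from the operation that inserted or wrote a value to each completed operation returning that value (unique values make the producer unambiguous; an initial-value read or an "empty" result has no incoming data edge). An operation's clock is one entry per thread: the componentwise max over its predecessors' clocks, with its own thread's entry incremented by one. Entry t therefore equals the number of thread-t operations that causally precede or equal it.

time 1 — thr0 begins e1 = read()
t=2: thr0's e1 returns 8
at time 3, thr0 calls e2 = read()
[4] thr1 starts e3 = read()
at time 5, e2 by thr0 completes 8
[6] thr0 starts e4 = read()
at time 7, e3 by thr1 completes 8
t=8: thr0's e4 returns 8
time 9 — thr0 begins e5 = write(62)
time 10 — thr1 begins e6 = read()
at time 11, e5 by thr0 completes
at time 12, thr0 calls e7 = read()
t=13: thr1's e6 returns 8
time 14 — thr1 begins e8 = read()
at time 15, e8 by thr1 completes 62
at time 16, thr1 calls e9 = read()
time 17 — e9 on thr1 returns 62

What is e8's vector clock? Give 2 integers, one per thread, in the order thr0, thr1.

(4, 3)

e3, invoked 4, has no incoming edges; only thr1's bump applies → (0, 1)
e1, invoked 1, has no incoming edges; only thr0's bump applies → (1, 0)
e6 (invocation 10): componentwise max over VC(e3)=(0, 1), +1 at thr1, giving (0, 2)
e2 (invocation 3): componentwise max over VC(e1)=(1, 0), +1 at thr0, giving (2, 0)
e4 (invocation 6): componentwise max over VC(e2)=(2, 0), +1 at thr0, giving (3, 0)
e5 (invocation 9): componentwise max over VC(e4)=(3, 0), +1 at thr0, giving (4, 0)
e7 (invocation 12): componentwise max over VC(e5)=(4, 0), +1 at thr0, giving (5, 0)
e8 (invocation 14): componentwise max over VC(e5)=(4, 0), VC(e6)=(0, 2), +1 at thr1, giving (4, 3)
e9 (invocation 16): componentwise max over VC(e5)=(4, 0), VC(e8)=(4, 3), +1 at thr1, giving (4, 4)
target: VC(e8) = (4, 3)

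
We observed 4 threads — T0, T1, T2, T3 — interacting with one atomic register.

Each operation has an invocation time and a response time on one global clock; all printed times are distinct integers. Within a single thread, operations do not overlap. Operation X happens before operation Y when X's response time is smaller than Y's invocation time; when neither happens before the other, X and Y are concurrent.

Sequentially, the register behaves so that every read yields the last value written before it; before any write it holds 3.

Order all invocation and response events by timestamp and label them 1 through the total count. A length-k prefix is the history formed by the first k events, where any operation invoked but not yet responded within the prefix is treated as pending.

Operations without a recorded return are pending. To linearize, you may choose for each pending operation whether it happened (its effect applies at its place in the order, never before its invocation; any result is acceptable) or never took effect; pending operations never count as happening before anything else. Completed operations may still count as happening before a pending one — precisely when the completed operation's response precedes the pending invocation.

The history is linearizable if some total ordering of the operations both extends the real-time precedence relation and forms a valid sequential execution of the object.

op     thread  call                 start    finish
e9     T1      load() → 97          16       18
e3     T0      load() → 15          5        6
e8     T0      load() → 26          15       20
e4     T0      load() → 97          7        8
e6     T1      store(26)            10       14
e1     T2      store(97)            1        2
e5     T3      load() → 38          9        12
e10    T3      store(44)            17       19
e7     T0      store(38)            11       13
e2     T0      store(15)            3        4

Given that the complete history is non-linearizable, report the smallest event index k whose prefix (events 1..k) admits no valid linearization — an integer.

8

a valid linearization of events 1..7 exists, for instance e1, e2, e3:
after step 1 (e1 store(97)): value 97
after step 2 (e2 store(15)): value 15
after step 3 (e3 load() → 15): value 15
event 8 — e4's response, time 8 — after it, nothing linearizes
take e1, e2, e3, e4: step 4 already fails, because e4 load() → 97 cannot occur there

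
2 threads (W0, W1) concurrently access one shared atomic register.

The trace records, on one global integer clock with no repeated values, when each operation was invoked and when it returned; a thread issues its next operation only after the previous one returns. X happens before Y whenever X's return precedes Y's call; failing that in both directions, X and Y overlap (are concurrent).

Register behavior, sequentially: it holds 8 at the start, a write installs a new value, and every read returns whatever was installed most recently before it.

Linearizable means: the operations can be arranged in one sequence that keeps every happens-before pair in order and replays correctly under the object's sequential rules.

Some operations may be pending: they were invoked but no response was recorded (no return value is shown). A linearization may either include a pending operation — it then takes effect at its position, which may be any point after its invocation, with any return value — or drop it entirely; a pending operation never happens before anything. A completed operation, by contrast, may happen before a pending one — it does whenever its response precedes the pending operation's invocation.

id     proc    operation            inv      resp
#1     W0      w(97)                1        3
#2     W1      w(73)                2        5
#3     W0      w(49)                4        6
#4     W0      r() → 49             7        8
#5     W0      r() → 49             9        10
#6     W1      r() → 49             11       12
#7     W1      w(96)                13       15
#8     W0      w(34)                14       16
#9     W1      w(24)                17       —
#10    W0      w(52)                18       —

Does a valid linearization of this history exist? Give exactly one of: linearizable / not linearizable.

linearizable

one valid linearization: #1, #2, #3, #4, #5, #6, #7, #8
after step 1 (#1 w(97)): value 97
after step 2 (#2 w(73)): value 73
after step 3 (#3 w(49)): value 49
after step 4 (#4 r() → 49): value 49
after step 5 (#5 r() → 49): value 49
after step 6 (#6 r() → 49): value 49
after step 7 (#7 w(96)): value 96
after step 8 (#8 w(34)): value 34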